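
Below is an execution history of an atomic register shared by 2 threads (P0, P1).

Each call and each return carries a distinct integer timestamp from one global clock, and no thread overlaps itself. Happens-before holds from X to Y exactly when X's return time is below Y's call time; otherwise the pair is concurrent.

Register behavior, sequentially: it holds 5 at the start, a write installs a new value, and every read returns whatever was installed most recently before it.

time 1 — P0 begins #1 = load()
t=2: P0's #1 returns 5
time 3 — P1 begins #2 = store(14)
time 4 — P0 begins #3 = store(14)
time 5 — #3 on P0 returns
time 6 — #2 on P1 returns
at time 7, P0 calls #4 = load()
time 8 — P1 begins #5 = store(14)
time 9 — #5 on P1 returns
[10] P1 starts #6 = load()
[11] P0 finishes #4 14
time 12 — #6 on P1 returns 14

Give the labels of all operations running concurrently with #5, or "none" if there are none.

#4

concurrent with #5 ([8,9]): every op whose interval crosses 8..9
#1 [1,2]: before
#2 [3,6]: before
#3 [4,5]: before
#4 [7,11]: concurrent
#6 [10,12]: after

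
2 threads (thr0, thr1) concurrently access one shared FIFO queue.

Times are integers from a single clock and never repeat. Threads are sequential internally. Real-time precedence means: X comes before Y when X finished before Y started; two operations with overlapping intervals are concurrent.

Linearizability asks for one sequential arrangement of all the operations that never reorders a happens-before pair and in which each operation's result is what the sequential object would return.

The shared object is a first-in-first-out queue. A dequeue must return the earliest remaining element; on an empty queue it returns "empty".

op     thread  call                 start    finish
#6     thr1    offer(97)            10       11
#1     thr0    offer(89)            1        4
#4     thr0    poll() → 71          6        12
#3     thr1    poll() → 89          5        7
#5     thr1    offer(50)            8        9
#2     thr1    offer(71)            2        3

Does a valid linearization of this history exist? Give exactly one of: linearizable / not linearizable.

one valid linearization: #1, #2, #3, #4, #5, #6
1. #1 offer(89), leaving queue <89>
2. #2 offer(71), leaving queue <89,71>
3. #3 poll() → 89, leaving queue <71>
4. #4 poll() → 71, leaving queue <>
5. #5 offer(50), leaving queue <50>
6. #6 offer(97), leaving queue <50,97>

linearizable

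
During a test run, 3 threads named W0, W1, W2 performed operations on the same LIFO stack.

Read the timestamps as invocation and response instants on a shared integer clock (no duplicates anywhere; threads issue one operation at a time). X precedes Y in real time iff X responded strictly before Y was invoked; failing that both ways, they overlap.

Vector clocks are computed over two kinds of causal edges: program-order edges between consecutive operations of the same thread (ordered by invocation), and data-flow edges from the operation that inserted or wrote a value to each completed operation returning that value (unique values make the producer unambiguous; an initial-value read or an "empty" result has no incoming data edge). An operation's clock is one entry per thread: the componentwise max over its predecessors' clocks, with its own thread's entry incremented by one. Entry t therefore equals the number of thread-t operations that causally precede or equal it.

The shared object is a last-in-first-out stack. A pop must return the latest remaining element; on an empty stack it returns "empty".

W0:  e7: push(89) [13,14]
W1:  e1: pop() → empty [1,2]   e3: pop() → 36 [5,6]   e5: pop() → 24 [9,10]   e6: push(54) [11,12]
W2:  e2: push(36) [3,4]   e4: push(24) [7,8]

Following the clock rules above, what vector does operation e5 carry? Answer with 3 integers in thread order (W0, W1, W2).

VC(e2, invoked at 3): no causal predecessors; +1 on W2 → (0, 0, 1)
VC(e1, invoked at 1): no causal predecessors; +1 on W1 → (0, 1, 0)
VC(e7, invoked at 13): no causal predecessors; +1 on W0 → (1, 0, 0)
e4, invoked 7, takes VC(e2)=(0, 0, 1) under max, adds 1 for W2 → (0, 0, 2)
e3, invoked 5, takes VC(e1)=(0, 1, 0), VC(e2)=(0, 0, 1) under max, adds 1 for W1 → (0, 2, 1)
e5, invoked 9, takes VC(e3)=(0, 2, 1), VC(e4)=(0, 0, 2) under max, adds 1 for W1 → (0, 3, 2)
e6, invoked 11, takes VC(e5)=(0, 3, 2) under max, adds 1 for W1 → (0, 4, 2)
target: VC(e5) = (0, 3, 2)

(0, 3, 2)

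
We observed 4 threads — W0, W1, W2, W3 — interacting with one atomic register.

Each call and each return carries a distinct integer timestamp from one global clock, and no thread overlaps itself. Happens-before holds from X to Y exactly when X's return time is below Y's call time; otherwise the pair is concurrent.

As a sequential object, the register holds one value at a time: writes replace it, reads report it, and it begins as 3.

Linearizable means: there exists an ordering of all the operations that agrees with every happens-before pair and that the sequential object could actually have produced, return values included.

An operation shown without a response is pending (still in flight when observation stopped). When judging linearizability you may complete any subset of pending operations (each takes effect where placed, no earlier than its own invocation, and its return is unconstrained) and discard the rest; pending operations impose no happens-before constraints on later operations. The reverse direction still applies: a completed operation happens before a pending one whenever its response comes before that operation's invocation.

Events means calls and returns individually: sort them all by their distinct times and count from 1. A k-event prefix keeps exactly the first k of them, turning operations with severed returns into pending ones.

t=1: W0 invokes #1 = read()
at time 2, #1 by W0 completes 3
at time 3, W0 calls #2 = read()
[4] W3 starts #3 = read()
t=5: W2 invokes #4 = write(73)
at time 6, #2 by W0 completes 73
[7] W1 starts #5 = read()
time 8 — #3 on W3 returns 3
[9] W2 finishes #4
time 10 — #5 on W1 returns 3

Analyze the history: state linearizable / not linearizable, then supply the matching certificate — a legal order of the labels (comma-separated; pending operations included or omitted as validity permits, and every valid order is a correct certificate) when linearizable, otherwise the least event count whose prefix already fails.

not linearizable — minimal violating prefix: 10 events

through event 9 a valid linearization exists; event 10 (#5 responding at time 10) ends that
12 orders of the 5 completed atomic register ops respect real time; none is legal
sample order #1, #2, #3, #4, #5 stalls at step 2 — #2 read() → 73 has no legal effect
sample order #1, #2, #3, #5, #4 stalls at step 2 — #2 read() → 73 has no legal effect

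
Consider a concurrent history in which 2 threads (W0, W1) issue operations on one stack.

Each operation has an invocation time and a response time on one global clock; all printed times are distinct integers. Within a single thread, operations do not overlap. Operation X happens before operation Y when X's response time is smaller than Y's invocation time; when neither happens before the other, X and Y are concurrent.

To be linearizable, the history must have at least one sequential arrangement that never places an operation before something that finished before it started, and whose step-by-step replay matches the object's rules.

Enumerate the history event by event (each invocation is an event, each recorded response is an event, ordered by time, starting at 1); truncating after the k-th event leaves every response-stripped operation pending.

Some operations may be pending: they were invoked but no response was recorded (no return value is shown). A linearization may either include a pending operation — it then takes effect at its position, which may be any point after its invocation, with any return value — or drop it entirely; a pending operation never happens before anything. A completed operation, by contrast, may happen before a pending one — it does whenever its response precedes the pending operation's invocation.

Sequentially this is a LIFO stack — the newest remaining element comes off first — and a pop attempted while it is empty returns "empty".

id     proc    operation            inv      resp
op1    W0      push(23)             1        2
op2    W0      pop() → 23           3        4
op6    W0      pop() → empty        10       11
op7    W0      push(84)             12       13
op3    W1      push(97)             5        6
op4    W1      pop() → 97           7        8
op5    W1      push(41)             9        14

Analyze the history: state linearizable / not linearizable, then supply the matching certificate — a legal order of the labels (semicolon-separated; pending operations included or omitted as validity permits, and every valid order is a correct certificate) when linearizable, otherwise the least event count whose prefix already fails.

1. op1 push(23), leaving stack <23>
2. op2 pop() → 23, leaving stack <>
3. op3 push(97), leaving stack <97>
4. op4 pop() → 97, leaving stack <>
5. op6 pop() → empty, leaving stack <>
6. op5 push(41), leaving stack <41>
7. op7 push(84), leaving stack <41,84>

linearizable — witness: op1; op2; op3; op4; op6; op5; op7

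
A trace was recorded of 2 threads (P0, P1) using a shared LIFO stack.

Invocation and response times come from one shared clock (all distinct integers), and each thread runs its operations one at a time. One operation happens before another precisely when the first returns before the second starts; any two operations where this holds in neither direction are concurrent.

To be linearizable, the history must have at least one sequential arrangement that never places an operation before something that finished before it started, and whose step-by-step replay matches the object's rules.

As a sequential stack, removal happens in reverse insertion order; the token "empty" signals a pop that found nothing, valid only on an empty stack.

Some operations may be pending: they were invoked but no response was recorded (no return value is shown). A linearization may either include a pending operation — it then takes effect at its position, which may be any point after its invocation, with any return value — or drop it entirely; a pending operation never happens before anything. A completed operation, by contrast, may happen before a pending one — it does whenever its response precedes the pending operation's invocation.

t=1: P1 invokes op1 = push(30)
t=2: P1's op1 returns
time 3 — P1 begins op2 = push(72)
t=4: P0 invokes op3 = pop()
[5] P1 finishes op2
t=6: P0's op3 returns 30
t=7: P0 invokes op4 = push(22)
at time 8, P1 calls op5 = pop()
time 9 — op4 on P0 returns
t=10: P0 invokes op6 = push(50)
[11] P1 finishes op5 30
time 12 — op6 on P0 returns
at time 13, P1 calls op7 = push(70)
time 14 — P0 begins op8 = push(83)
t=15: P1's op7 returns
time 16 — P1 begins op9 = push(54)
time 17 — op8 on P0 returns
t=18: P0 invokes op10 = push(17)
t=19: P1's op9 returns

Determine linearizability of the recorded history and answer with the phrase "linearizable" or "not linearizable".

through event 10 a valid linearization exists; event 11 (op5 responding at time 11) ends that
checked exhaustively: 4 real-time-consistent orders of 5 completed operations, zero legal LIFO stack replays
no escape via the 1 pending operation (op6): every completion choice fails
take op1, op2, op3, op4, op5 (pending dropped): step 3 already fails, because op3 pop() → 30 cannot occur there
take op1, op2, op3, op5, op4 (pending dropped): step 3 already fails, because op3 pop() → 30 cannot occur there

not linearizable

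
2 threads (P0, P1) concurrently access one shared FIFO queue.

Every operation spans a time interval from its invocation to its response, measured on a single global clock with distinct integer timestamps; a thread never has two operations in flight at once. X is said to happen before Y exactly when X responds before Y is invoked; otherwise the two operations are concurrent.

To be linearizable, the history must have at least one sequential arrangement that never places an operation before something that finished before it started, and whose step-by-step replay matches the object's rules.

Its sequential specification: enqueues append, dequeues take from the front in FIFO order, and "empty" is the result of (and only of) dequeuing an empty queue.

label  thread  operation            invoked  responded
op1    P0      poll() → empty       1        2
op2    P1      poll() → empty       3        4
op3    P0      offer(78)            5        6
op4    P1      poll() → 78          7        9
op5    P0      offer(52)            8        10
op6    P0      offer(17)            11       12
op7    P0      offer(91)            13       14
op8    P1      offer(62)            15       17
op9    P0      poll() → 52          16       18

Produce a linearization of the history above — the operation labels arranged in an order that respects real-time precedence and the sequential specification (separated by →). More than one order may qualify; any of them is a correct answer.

op1 → op2 → op3 → op4 → op5 → op6 → op7 → op8 → op9

step 1: op1 poll() → empty — queue <>
step 2: op2 poll() → empty — queue <>
step 3: op3 offer(78) — queue <78>
step 4: op4 poll() → 78 — queue <>
step 5: op5 offer(52) — queue <52>
step 6: op6 offer(17) — queue <52,17>
step 7: op7 offer(91) — queue <52,17,91>
step 8: op8 offer(62) — queue <52,17,91,62>
step 9: op9 poll() → 52 — queue <17,91,62>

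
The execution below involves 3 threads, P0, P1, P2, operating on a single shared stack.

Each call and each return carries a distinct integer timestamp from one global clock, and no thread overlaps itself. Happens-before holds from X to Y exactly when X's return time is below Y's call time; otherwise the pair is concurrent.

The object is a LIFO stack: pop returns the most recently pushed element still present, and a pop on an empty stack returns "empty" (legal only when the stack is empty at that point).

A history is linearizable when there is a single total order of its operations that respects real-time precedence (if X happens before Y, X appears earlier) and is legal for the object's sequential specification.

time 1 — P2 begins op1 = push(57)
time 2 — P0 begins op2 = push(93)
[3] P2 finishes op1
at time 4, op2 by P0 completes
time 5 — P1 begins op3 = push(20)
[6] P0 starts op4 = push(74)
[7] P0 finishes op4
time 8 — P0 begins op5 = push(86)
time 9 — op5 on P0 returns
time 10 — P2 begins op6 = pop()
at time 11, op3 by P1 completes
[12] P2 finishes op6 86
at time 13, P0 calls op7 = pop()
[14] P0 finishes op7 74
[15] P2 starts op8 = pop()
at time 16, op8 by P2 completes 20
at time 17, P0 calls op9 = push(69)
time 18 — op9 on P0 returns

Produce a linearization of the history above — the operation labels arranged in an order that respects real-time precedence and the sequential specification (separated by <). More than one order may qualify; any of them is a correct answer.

after step 1 (op1 push(57)): stack <57>
after step 2 (op2 push(93)): stack <57,93>
after step 3 (op3 push(20)): stack <57,93,20>
after step 4 (op4 push(74)): stack <57,93,20,74>
after step 5 (op5 push(86)): stack <57,93,20,74,86>
after step 6 (op6 pop() → 86): stack <57,93,20,74>
after step 7 (op7 pop() → 74): stack <57,93,20>
after step 8 (op8 pop() → 20): stack <57,93>
after step 9 (op9 push(69)): stack <57,93,69>

op1 < op2 < op3 < op4 < op5 < op6 < op7 < op8 < op9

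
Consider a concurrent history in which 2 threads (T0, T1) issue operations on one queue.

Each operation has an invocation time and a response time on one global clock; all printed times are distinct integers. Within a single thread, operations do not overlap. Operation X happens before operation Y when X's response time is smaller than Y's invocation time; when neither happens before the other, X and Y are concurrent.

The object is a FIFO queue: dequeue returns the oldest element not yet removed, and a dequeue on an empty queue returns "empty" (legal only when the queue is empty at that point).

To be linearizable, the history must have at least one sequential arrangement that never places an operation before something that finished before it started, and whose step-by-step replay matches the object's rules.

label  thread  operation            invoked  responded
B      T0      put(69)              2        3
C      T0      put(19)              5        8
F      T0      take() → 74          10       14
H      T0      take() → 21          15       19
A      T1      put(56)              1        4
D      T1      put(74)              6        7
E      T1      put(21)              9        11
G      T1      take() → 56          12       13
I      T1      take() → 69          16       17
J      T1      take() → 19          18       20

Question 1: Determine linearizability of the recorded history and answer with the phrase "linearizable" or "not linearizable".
not linearizable

cut after 13 events: linearizable; cut after 14 events (F responds, time 14): not linearizable
12 orders of the 7 completed queue ops respect real time; none is legal
e.g. A, B, C, D, E, F, G: illegal at step 6, since F take() → 74 cannot apply there
e.g. A, B, C, D, E, G, F: illegal at step 7, since F take() → 74 cannot apply there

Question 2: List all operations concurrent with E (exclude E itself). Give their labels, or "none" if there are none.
F

concurrent with E ([9,11]): every op whose interval crosses 9..11
A [1,4]: before
B [2,3]: before
C [5,8]: before
D [6,7]: before
F [10,14]: concurrent
G [12,13]: after
H [15,19]: after
I [16,17]: after
J [18,20]: after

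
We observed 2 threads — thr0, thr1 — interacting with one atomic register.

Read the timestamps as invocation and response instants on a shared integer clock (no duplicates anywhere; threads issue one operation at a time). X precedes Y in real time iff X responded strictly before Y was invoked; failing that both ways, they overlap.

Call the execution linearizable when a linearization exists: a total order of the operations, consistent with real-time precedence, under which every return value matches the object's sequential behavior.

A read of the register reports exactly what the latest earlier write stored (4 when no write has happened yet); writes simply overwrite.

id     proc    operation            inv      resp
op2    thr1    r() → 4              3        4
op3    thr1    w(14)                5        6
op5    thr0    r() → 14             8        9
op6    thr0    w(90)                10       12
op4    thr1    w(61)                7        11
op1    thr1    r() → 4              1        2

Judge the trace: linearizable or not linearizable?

one valid linearization: op1, op2, op3, op5, op4, op6
step 1: op1 r() → 4 — value 4
step 2: op2 r() → 4 — value 4
step 3: op3 w(14) — value 14
step 4: op5 r() → 14 — value 14
step 5: op4 w(61) — value 61
step 6: op6 w(90) — value 90

linearizable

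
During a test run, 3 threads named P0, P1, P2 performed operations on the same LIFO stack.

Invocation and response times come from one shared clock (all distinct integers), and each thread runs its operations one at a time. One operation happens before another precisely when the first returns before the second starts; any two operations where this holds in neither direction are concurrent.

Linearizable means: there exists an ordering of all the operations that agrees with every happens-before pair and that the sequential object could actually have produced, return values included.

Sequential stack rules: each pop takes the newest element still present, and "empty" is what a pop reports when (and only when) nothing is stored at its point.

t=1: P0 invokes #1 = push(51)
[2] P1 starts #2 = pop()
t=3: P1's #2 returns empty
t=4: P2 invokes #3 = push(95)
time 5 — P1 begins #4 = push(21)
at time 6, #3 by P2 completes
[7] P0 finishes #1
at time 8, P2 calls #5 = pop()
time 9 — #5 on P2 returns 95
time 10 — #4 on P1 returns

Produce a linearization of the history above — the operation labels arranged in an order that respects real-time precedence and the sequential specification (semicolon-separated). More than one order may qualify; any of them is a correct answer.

step 1: #2 pop() → empty — stack <>
step 2: #1 push(51) — stack <51>
step 3: #3 push(95) — stack <51,95>
step 4: #5 pop() → 95 — stack <51>
step 5: #4 push(21) — stack <51,21>

#2; #1; #3; #5; #4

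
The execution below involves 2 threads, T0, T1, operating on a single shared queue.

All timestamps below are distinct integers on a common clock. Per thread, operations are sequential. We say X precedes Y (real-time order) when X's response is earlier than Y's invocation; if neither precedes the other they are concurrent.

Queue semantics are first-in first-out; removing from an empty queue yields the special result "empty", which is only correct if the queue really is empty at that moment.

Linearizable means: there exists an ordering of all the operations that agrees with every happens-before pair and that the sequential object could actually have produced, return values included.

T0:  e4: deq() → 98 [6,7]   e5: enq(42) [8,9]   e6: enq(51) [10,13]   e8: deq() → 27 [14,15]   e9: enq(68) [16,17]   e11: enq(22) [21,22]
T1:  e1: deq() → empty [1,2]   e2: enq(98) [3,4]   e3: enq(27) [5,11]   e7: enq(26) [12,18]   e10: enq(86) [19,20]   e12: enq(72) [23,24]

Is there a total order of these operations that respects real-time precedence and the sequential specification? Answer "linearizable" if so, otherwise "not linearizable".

linearizable

a witness: e1, e2, e3, e4, e5, e6, e7, e8, e9, e10, e11, e12
after step 1 (e1 deq() → empty): queue <>
after step 2 (e2 enq(98)): queue <98>
after step 3 (e3 enq(27)): queue <98,27>
after step 4 (e4 deq() → 98): queue <27>
after step 5 (e5 enq(42)): queue <27,42>
after step 6 (e6 enq(51)): queue <27,42,51>
after step 7 (e7 enq(26)): queue <27,42,51,26>
after step 8 (e8 deq() → 27): queue <42,51,26>
after step 9 (e9 enq(68)): queue <42,51,26,68>
after step 10 (e10 enq(86)): queue <42,51,26,68,86>
after step 11 (e11 enq(22)): queue <42,51,26,68,86,22>
after step 12 (e12 enq(72)): queue <42,51,26,68,86,22,72>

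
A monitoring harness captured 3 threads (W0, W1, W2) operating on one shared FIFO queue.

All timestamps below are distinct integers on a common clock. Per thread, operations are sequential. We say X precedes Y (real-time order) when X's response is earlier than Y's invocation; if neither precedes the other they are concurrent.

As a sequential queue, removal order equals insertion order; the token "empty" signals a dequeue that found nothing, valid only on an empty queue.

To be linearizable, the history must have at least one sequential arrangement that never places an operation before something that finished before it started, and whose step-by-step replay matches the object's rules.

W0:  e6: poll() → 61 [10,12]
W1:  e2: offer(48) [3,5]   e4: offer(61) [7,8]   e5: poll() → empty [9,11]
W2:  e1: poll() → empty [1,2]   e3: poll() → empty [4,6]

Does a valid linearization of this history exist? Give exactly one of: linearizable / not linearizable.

not linearizable

cut after 10 events: linearizable; cut after 11 events (e5 responds, time 11): not linearizable
all 2 real-time-respecting orders fail — 5 completed FIFO queue operations, no legal replay
no escape via the 1 pending operation (e6): every completion choice fails
e.g. e1, e2, e3, e4, e5 (pending dropped): illegal at step 3, since e3 poll() → empty cannot apply there
e.g. e1, e3, e2, e4, e5 (pending dropped): illegal at step 5, since e5 poll() → empty cannot apply there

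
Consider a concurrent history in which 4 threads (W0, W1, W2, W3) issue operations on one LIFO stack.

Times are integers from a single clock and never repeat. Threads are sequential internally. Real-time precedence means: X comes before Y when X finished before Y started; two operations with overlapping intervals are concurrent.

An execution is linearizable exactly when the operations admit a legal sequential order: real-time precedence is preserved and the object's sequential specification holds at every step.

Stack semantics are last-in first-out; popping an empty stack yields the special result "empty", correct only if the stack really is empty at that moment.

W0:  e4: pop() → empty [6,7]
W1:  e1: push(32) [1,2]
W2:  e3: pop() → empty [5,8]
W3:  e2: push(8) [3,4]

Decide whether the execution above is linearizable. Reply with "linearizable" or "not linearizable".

not linearizable

already the first 7 events (up to e4's response at time 7) admit no linearization; the first 6 still do
one real-time candidate order over the 3 completed operations — the LIFO stack replay rejects it
including or dropping the 1 pending operation (e3) in any combination fails
e.g. e1, e2, e4 (pending dropped): illegal at step 3, since e4 pop() → empty cannot apply there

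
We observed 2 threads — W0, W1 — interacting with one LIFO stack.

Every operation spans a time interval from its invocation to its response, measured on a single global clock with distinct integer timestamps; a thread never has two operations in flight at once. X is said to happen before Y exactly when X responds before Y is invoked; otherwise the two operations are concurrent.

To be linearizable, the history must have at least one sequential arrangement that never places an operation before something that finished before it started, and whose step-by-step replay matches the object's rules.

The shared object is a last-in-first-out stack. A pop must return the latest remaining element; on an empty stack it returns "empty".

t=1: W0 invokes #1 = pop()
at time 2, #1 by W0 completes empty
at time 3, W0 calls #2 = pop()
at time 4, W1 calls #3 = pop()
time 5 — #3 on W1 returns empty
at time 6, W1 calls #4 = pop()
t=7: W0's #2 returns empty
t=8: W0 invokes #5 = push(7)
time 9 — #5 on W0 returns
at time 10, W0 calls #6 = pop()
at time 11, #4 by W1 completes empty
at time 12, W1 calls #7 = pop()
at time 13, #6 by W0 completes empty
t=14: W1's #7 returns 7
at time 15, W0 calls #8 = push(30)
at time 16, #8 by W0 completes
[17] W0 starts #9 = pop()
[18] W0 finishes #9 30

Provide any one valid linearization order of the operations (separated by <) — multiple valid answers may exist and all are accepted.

1. #1 pop() → empty, leaving stack <>
2. #2 pop() → empty, leaving stack <>
3. #3 pop() → empty, leaving stack <>
4. #4 pop() → empty, leaving stack <>
5. #5 push(7), leaving stack <7>
6. #7 pop() → 7, leaving stack <>
7. #6 pop() → empty, leaving stack <>
8. #8 push(30), leaving stack <30>
9. #9 pop() → 30, leaving stack <>

#1 < #2 < #3 < #4 < #5 < #7 < #6 < #8 < #9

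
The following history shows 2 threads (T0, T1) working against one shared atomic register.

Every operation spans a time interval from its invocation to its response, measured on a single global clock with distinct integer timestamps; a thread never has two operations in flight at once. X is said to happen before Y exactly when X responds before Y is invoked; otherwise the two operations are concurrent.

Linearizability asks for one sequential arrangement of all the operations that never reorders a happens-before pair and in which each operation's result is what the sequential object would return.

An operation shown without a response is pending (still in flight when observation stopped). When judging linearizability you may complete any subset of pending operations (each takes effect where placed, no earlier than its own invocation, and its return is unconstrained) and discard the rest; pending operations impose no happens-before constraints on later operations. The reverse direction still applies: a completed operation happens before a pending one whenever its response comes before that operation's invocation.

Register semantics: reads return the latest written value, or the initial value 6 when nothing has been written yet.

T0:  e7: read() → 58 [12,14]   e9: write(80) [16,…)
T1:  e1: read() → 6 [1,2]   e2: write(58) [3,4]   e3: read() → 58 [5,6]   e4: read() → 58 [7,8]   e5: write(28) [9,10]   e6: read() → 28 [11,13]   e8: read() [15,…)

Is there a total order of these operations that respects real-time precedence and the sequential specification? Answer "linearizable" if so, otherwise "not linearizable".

through event 13 a valid linearization exists; event 14 (e7 responding at time 14) ends that
all 2 real-time-respecting orders fail — 7 completed atomic register operations, no legal replay
for example e1, e2, e3, e4, e5, e6, e7 fails at step 7: e7 read() → 58 is not legal there
for example e1, e2, e3, e4, e5, e7, e6 fails at step 6: e7 read() → 58 is not legal there

not linearizable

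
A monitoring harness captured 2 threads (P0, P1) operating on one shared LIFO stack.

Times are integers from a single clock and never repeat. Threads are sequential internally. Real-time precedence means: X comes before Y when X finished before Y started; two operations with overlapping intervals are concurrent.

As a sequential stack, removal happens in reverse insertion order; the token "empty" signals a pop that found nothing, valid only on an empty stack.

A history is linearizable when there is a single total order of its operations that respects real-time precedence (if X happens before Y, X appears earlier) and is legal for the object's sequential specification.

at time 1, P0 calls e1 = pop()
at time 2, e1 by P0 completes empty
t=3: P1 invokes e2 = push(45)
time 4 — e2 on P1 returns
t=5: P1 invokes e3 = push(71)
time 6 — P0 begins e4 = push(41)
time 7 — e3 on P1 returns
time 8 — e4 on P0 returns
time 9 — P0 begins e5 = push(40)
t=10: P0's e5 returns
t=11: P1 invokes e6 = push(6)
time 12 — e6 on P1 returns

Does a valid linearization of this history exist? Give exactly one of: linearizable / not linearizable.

witness order: e1, e2, e3, e4, e5, e6
step 1: e1 pop() → empty — stack <>
step 2: e2 push(45) — stack <45>
step 3: e3 push(71) — stack <45,71>
step 4: e4 push(41) — stack <45,71,41>
step 5: e5 push(40) — stack <45,71,41,40>
step 6: e6 push(6) — stack <45,71,41,40,6>

linearizable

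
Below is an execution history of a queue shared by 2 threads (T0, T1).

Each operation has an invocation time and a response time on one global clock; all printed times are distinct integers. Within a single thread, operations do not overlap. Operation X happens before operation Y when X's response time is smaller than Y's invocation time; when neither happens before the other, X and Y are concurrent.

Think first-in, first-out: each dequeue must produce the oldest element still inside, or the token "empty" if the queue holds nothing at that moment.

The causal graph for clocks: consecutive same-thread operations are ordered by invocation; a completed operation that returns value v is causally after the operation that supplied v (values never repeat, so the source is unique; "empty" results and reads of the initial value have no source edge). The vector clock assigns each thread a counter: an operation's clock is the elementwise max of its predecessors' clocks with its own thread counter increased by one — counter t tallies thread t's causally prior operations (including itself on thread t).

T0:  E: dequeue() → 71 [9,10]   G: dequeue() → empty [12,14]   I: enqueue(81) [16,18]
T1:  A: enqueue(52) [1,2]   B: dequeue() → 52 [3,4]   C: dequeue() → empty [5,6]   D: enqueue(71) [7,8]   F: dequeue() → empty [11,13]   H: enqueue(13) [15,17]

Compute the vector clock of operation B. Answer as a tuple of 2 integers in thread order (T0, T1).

(0, 2)

invoked at 1, A has no predecessors; its own T1 bump gives (0, 1)
from VC(A)=(0, 1), B (invoked 3) maxes components and bumps T1 → (0, 2)
from VC(B)=(0, 2), C (invoked 5) maxes components and bumps T1 → (0, 3)
from VC(C)=(0, 3), D (invoked 7) maxes components and bumps T1 → (0, 4)
from VC(D)=(0, 4), F (invoked 11) maxes components and bumps T1 → (0, 5)
from VC(D)=(0, 4), E (invoked 9) maxes components and bumps T0 → (1, 4)
from VC(F)=(0, 5), H (invoked 15) maxes components and bumps T1 → (0, 6)
from VC(E)=(1, 4), G (invoked 12) maxes components and bumps T0 → (2, 4)
from VC(G)=(2, 4), I (invoked 16) maxes components and bumps T0 → (3, 4)
target: VC(B) = (0, 2)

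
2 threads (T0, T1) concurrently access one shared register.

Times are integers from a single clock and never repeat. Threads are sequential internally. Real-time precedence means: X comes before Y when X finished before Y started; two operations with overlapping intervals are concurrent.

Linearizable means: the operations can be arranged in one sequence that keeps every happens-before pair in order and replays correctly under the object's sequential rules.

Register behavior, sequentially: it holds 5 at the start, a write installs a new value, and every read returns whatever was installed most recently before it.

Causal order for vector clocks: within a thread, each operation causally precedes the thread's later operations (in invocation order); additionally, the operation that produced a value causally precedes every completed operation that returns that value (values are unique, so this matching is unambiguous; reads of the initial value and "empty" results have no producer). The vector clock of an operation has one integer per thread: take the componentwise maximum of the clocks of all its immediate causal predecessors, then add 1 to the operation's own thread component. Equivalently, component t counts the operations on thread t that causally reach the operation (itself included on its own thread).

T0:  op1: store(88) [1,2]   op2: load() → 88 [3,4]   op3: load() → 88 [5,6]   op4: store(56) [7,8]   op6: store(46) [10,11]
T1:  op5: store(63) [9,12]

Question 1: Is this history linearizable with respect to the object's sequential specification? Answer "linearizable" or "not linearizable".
one valid linearization: op1, op2, op3, op4, op5, op6
step 1: op1 store(88) — value 88
step 2: op2 load() → 88 — value 88
step 3: op3 load() → 88 — value 88
step 4: op4 store(56) — value 56
step 5: op5 store(63) — value 63
step 6: op6 store(46) — value 46

linearizable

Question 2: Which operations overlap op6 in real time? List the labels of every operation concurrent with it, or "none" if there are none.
op6 spans [10,11]; an op avoiding the whole window 10..11 is ordered, any other is concurrent
op1 [1,2]: before
op2 [3,4]: before
op3 [5,6]: before
op4 [7,8]: before
op5 [9,12]: concurrent

op5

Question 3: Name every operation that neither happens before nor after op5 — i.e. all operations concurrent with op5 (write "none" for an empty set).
op5 spans [9,12]: anything still running between times 9 and 12 counts as concurrent
op1 [1,2]: before
op2 [3,4]: before
op3 [5,6]: before
op4 [7,8]: before
op6 [10,11]: concurrent

op6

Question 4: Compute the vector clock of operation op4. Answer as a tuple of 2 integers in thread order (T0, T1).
VC(op5, invoked at 9): no causal predecessors; +1 on T1 → (0, 1)
VC(op1, invoked at 1): no causal predecessors; +1 on T0 → (1, 0)
op2, invoked 3, takes VC(op1)=(1, 0) under max, adds 1 for T0 → (2, 0)
op3, invoked 5, takes VC(op1)=(1, 0), VC(op2)=(2, 0) under max, adds 1 for T0 → (3, 0)
op4, invoked 7, takes VC(op3)=(3, 0) under max, adds 1 for T0 → (4, 0)
op6, invoked 10, takes VC(op4)=(4, 0) under max, adds 1 for T0 → (5, 0)
target: VC(op4) = (4, 0)

(4, 0)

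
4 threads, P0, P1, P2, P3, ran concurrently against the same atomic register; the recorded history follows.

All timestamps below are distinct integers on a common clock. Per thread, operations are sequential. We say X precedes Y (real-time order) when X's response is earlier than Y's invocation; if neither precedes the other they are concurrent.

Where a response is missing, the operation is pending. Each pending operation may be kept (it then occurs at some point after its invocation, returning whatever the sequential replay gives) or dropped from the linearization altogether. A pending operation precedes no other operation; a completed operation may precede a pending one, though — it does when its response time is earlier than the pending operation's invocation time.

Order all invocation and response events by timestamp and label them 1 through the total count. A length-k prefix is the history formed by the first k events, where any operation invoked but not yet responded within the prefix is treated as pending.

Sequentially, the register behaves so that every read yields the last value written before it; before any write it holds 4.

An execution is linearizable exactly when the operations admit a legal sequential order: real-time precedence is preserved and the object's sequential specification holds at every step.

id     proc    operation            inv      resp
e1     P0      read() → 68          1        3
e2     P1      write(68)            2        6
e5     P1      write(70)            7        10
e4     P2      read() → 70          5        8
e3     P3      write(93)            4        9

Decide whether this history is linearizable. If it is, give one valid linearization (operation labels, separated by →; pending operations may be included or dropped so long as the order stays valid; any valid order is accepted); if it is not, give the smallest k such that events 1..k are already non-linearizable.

linearizable — witness: e2 → e1 → e3 → e5 → e4

1. e2 write(68), leaving value 68
2. e1 read() → 68, leaving value 68
3. e3 write(93), leaving value 93
4. e5 write(70), leaving value 70
5. e4 read() → 70, leaving value 70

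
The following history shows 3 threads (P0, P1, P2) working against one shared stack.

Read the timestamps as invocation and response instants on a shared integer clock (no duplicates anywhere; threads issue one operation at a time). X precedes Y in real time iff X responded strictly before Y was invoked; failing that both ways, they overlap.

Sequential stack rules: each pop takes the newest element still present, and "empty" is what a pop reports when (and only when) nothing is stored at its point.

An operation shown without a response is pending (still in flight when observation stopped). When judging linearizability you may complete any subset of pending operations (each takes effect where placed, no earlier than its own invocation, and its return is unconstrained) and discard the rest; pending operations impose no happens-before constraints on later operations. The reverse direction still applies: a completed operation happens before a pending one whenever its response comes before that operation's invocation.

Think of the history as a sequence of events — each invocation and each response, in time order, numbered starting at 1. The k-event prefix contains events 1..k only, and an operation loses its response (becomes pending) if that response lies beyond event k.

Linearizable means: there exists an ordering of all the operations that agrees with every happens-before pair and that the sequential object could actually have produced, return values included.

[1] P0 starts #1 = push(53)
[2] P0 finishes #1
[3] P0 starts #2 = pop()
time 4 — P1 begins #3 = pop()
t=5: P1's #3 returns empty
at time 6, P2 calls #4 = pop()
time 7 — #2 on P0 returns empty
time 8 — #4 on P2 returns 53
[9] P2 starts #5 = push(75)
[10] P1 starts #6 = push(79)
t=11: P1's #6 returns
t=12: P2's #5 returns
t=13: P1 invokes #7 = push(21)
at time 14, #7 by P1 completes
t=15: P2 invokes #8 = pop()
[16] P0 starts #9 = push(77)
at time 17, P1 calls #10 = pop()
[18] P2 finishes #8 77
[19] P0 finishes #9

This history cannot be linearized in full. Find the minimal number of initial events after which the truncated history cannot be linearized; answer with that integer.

one valid order for events 1..6 is #1, #2, #3:
step 1: #1 push(53) — stack <53>
step 2: #2 pop() (pending, included) — stack <>
step 3: #3 pop() → empty — stack <>
include event 7 — #2 responding at 7 — and every candidate order breaks
every completion of the 1 pending operation (#4) was checked; none linearizes
for example #1, #2, #3 (pending dropped) fails at step 2: #2 pop() → empty is not legal there
for example #1, #3, #2 (pending dropped) fails at step 2: #3 pop() → empty is not legal there

7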